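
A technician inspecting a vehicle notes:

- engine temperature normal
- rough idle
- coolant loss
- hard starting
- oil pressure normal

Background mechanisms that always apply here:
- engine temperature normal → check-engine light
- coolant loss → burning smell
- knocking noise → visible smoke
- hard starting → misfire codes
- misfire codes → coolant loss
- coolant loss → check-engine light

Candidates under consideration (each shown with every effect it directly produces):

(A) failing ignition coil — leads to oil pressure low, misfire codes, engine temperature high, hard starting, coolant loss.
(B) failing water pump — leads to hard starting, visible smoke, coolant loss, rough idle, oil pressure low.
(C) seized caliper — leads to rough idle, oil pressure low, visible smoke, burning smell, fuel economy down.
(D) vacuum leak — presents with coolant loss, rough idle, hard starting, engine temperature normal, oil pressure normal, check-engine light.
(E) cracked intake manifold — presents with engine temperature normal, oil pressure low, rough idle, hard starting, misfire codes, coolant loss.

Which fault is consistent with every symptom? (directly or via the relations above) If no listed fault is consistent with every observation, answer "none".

D

Checking each candidate against the observations:
(A) failing ignition coil — fails on engine temperature normal, rough idle, oil pressure normal (predicts engine temperature high, not engine temperature normal; predicts oil pressure low, not oil pressure normal)
(B) failing water pump — engine temperature normal -; rough idle +; coolant loss +; hard starting +; oil pressure normal -
(C) seized caliper — fails on engine temperature normal, coolant loss, hard starting, oil pressure normal (predicts oil pressure low, not oil pressure normal)
(D) vacuum leak — accounts for every observation
(E) cracked intake manifold — engine temperature normal +; rough idle +; coolant loss +; hard starting +; oil pressure normal -
(D) alone accounts for all the evidence.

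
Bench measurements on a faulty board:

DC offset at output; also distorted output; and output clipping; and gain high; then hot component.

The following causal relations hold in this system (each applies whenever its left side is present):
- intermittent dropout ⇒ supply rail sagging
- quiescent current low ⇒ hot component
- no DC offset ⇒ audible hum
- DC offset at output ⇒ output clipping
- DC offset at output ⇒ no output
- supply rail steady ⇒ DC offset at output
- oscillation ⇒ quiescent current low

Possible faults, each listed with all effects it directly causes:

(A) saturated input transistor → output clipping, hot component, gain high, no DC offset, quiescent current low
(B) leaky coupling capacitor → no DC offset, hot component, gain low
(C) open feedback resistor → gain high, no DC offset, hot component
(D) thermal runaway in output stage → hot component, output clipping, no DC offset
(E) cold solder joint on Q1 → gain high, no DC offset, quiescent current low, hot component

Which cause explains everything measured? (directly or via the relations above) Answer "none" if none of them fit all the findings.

Per-candidate check:
(A) saturated input transistor — fails on DC offset at output, distorted output (predicts no DC offset, not DC offset at output)
(B) leaky coupling capacitor — fails on DC offset at output, distorted output, output clipping, gain high (predicts no DC offset, not DC offset at output; predicts gain low, not gain high)
(C) open feedback resistor — DC offset at output -; distorted output -; output clipping -; gain high +; hot component +
(D) thermal runaway in output stage — fails on DC offset at output, distorted output, gain high (predicts no DC offset, not DC offset at output)
(E) cold solder joint on Q1 — DC offset at output -; distorted output -; output clipping -; gain high +; hot component +
Every candidate fails on at least one observation.

none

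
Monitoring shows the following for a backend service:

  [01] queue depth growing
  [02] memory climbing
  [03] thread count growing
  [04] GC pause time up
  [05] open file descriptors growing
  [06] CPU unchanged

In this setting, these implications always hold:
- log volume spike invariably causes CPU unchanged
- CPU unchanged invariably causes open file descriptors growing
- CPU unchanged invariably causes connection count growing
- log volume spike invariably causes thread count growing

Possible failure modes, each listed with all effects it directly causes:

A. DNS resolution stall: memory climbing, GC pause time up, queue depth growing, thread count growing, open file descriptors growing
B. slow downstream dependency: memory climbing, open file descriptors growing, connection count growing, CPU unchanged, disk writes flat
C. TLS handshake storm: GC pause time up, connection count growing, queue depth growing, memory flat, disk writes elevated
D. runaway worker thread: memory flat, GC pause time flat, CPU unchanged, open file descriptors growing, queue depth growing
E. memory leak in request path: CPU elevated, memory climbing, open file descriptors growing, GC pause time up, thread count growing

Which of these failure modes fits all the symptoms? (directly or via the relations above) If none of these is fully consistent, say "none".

none

Per-candidate check:
(A) DNS resolution stall — does not account for CPU unchanged
(B) slow downstream dependency — does not account for queue depth growing, thread count growing, GC pause time up
(C) TLS handshake storm — fails on memory climbing, thread count growing, open file descriptors growing, CPU unchanged (predicts memory flat, not memory climbing)
(D) runaway worker thread — queue depth growing match; memory climbing miss; thread count growing miss; GC pause time up miss; open file descriptors growing match; CPU unchanged match
(E) memory leak in request path — fails on queue depth growing, CPU unchanged (predicts CPU elevated, not CPU unchanged)
No candidate is consistent with all observations.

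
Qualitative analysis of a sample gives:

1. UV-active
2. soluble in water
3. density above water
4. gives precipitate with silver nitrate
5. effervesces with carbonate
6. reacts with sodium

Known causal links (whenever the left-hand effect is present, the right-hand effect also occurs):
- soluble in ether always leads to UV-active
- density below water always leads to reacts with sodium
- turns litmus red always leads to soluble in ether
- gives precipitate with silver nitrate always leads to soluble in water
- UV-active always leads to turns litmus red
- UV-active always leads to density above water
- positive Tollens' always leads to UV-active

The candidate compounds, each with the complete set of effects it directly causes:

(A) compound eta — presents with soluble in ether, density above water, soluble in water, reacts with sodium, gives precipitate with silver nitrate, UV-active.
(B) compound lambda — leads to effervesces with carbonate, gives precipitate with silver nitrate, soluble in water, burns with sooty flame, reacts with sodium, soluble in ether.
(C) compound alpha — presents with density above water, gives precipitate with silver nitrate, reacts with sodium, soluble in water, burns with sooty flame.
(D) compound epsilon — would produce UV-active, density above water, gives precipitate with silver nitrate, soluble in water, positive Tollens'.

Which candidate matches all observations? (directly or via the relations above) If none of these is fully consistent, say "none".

B

Per-candidate check:
(A) compound eta — does not account for effervesces with carbonate
(B) compound lambda — UV-active ✓ (through soluble in ether → UV-active); soluble in water ✓; density above water ✓ (through soluble in ether → UV-active → density above water); gives precipitate with silver nitrate ✓; effervesces with carbonate ✓; reacts with sodium ✓
(C) compound alpha — does not account for UV-active, effervesces with carbonate
(D) compound epsilon — does not account for effervesces with carbonate, reacts with sodium
(B) is the only candidate with no mismatches.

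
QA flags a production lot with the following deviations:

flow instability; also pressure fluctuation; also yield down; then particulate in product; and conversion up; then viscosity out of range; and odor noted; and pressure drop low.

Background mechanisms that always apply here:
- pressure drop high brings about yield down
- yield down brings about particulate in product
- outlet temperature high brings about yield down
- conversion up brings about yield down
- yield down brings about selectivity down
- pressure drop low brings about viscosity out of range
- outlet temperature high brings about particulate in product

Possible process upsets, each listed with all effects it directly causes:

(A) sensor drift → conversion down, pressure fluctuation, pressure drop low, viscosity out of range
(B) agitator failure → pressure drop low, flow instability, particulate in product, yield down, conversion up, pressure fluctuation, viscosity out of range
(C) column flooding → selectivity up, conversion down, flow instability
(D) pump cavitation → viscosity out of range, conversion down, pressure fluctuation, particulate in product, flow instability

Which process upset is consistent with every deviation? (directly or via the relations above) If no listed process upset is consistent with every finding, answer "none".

Checking each candidate against the observations:
(A) sensor drift — flow instability NO; pressure fluctuation yes; yield down NO; particulate in product NO; conversion up NO; viscosity out of range yes; odor noted NO; pressure drop low yes
(B) agitator failure — does not account for odor noted
(C) column flooding — flow instability yes; pressure fluctuation NO; yield down NO; particulate in product NO; conversion up NO; viscosity out of range NO; odor noted NO; pressure drop low NO
(D) pump cavitation — flow instability yes; pressure fluctuation yes; yield down NO; particulate in product yes; conversion up NO; viscosity out of range yes; odor noted NO; pressure drop low NO
None of the listed candidates fits everything.

none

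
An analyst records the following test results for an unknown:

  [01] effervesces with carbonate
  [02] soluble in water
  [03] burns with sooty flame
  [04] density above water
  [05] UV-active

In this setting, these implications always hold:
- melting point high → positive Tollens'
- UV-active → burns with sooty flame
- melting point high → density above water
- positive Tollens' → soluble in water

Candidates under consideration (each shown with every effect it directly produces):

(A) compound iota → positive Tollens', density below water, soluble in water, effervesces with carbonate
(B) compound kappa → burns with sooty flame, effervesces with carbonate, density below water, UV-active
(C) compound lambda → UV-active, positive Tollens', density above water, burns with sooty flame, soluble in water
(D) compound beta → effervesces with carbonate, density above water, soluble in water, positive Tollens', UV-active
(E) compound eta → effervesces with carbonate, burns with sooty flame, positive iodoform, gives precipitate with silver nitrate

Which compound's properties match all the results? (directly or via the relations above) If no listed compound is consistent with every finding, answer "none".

D

Checking each candidate against the observations:
(A) compound iota — effervesces with carbonate yes; soluble in water yes; burns with sooty flame NO; density above water NO; UV-active NO
(B) compound kappa — fails on soluble in water, density above water (predicts density below water, not density above water)
(C) compound lambda — effervesces with carbonate NO; soluble in water yes; burns with sooty flame yes; density above water yes; UV-active yes
(D) compound beta — effervesces with carbonate yes; soluble in water yes; burns with sooty flame yes (through UV-active → burns with sooty flame); density above water yes; UV-active yes
(E) compound eta — effervesces with carbonate yes; soluble in water NO; burns with sooty flame yes; density above water NO; UV-active NO
(D) is the only candidate with no mismatches.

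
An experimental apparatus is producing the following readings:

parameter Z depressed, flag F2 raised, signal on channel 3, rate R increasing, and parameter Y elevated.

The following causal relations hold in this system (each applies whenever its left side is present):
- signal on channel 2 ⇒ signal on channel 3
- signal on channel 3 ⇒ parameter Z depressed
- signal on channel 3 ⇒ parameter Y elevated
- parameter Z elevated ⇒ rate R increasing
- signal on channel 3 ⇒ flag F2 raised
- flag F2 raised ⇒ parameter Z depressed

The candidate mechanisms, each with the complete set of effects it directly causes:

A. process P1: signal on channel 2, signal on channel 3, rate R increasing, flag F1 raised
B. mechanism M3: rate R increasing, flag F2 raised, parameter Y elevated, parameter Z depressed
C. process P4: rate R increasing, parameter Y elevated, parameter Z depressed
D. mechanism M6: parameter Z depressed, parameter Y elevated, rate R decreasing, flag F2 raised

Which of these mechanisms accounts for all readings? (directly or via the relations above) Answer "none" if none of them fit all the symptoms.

Testing each hypothesis:
(A) process P1 — parameter Z depressed ✓ (through signal on channel 3 → parameter Z depressed); flag F2 raised ✓ (through signal on channel 3 → flag F2 raised); signal on channel 3 ✓; rate R increasing ✓; parameter Y elevated ✓ (through signal on channel 3 → parameter Y elevated)
(B) mechanism M3 — does not account for signal on channel 3
(C) process P4 — parameter Z depressed ✓; flag F2 raised ✗; signal on channel 3 ✗; rate R increasing ✓; parameter Y elevated ✓
(D) mechanism M6 — parameter Z depressed ✓; flag F2 raised ✓; signal on channel 3 ✗; rate R increasing ✗; parameter Y elevated ✓
(A) is the only candidate with no mismatches.

A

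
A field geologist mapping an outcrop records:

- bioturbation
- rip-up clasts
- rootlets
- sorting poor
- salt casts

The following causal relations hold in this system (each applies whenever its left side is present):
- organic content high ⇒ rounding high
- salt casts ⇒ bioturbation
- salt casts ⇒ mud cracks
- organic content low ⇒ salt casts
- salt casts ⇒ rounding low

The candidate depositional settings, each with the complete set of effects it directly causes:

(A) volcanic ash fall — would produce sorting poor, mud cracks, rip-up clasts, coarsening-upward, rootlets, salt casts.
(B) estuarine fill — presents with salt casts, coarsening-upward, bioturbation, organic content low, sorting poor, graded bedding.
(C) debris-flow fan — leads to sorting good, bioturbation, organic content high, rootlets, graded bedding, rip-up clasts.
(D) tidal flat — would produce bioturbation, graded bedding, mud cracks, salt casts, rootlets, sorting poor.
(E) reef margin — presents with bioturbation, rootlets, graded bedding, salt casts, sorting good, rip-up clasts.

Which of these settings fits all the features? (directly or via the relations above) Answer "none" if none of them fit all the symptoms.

Testing each hypothesis:
(A) volcanic ash fall — bioturbation ✓ (through salt casts → bioturbation); rip-up clasts ✓; rootlets ✓; sorting poor ✓; salt casts ✓
(B) estuarine fill — bioturbation ✓; rip-up clasts ✗; rootlets ✗; sorting poor ✓; salt casts ✓
(C) debris-flow fan — fails on sorting poor, salt casts (predicts sorting good, not sorting poor)
(D) tidal flat — does not account for rip-up clasts
(E) reef margin — bioturbation ✓; rip-up clasts ✓; rootlets ✓; sorting poor ✗; salt casts ✓
(A) alone accounts for all the evidence.

A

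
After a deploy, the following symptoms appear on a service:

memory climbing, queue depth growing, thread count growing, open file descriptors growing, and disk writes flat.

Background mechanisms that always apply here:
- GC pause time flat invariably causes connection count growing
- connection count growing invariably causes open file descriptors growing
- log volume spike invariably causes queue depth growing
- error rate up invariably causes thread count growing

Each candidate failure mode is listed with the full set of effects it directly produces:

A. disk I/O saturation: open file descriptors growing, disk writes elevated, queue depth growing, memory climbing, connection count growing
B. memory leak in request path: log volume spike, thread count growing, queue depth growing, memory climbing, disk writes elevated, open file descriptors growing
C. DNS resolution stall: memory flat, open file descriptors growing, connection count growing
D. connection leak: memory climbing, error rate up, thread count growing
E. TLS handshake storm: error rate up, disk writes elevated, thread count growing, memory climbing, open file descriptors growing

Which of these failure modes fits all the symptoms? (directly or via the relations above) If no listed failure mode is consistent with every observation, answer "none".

none

Checking each candidate against the observations:
(A) disk I/O saturation — fails on thread count growing, disk writes flat (predicts disk writes elevated, not disk writes flat)
(B) memory leak in request path — fails on disk writes flat (predicts disk writes elevated, not disk writes flat)
(C) DNS resolution stall — fails on memory climbing, queue depth growing, thread count growing, disk writes flat (predicts memory flat, not memory climbing)
(D) connection leak — memory climbing ✓; queue depth growing ✗; thread count growing ✓; open file descriptors growing ✗; disk writes flat ✗
(E) TLS handshake storm — memory climbing ✓; queue depth growing ✗; thread count growing ✓; open file descriptors growing ✓; disk writes flat ✗
None of the listed candidates fits everything.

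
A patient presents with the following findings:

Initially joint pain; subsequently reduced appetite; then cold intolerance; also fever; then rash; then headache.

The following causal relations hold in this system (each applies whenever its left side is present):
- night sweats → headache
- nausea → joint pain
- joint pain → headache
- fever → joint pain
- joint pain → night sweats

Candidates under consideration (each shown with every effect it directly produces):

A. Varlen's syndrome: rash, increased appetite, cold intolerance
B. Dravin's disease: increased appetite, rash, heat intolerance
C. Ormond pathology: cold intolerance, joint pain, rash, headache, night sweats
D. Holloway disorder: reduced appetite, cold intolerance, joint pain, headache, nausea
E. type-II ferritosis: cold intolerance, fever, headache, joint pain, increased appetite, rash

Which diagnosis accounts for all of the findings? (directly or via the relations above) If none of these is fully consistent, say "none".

none

For each candidate, compare predicted effects to what was observed:
(A) Varlen's syndrome — joint pain -; reduced appetite -; cold intolerance +; fever -; rash +; headache -
(B) Dravin's disease — joint pain -; reduced appetite -; cold intolerance -; fever -; rash +; headache -
(C) Ormond pathology — joint pain +; reduced appetite -; cold intolerance +; fever -; rash +; headache +
(D) Holloway disorder — joint pain +; reduced appetite +; cold intolerance +; fever -; rash -; headache +
(E) type-II ferritosis — joint pain +; reduced appetite -; cold intolerance +; fever +; rash +; headache +
Every candidate fails on at least one observation.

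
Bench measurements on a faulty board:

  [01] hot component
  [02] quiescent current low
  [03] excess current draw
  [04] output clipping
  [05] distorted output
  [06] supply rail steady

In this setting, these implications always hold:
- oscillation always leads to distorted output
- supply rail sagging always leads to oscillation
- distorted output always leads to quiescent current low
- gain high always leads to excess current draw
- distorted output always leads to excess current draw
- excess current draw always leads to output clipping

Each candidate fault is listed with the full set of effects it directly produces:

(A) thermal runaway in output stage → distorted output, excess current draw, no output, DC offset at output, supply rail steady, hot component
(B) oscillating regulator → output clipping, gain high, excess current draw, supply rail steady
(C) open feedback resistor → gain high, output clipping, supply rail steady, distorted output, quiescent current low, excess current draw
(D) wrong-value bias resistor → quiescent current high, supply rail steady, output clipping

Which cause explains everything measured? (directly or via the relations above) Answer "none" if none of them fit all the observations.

Per-candidate check:
(A) thermal runaway in output stage — hot component yes; quiescent current low yes (via distorted output → quiescent current low); excess current draw yes; output clipping yes (via excess current draw → output clipping); distorted output yes; supply rail steady yes
(B) oscillating regulator — hot component NO; quiescent current low NO; excess current draw yes; output clipping yes; distorted output NO; supply rail steady yes
(C) open feedback resistor — does not account for hot component
(D) wrong-value bias resistor — hot component NO; quiescent current low NO; excess current draw NO; output clipping yes; distorted output NO; supply rail steady yes
(A) alone accounts for all the evidence.

A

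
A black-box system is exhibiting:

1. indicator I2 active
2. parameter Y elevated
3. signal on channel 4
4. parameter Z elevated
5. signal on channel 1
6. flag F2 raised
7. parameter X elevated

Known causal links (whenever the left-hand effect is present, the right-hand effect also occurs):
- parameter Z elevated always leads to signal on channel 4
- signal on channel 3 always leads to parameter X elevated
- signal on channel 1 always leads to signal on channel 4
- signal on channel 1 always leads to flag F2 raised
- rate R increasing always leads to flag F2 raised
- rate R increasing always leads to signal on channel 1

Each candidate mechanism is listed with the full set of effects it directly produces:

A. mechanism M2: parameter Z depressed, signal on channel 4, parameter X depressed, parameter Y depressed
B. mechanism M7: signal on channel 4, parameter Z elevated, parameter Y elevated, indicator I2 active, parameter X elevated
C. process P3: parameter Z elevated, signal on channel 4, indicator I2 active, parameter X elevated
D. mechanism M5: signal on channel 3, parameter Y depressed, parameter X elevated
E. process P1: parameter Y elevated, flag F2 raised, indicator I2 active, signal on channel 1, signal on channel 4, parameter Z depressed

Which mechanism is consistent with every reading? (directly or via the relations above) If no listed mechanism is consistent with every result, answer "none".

none

For each candidate, compare predicted effects to what was observed:
(A) mechanism M2 — fails on indicator I2 active, parameter Y elevated, parameter Z elevated, signal on channel 1, flag F2 raised, parameter X elevated (predicts parameter Y depressed, not parameter Y elevated; predicts parameter Z depressed, not parameter Z elevated; predicts parameter X depressed, not parameter X elevated)
(B) mechanism M7 — indicator I2 active yes; parameter Y elevated yes; signal on channel 4 yes; parameter Z elevated yes; signal on channel 1 NO; flag F2 raised NO; parameter X elevated yes
(C) process P3 — indicator I2 active yes; parameter Y elevated NO; signal on channel 4 yes; parameter Z elevated yes; signal on channel 1 NO; flag F2 raised NO; parameter X elevated yes
(D) mechanism M5 — fails on indicator I2 active, parameter Y elevated, signal on channel 4, parameter Z elevated, signal on channel 1, flag F2 raised (predicts parameter Y depressed, not parameter Y elevated)
(E) process P1 — fails on parameter Z elevated, parameter X elevated (predicts parameter Z depressed, not parameter Z elevated)
Every candidate fails on at least one observation.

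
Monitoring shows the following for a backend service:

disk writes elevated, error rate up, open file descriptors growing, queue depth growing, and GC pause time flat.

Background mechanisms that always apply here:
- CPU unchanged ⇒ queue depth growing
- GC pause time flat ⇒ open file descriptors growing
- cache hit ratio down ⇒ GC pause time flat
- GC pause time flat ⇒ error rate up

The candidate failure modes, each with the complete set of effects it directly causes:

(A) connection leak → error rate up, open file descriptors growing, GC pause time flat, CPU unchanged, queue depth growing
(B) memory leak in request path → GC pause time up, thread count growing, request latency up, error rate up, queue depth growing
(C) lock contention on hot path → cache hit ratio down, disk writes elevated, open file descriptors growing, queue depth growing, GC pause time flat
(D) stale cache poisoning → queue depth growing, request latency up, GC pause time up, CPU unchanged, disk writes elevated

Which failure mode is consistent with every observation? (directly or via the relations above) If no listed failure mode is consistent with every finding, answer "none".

C

Checking each candidate against the observations:
(A) connection leak — disk writes elevated -; error rate up +; open file descriptors growing +; queue depth growing +; GC pause time flat +
(B) memory leak in request path — fails on disk writes elevated, open file descriptors growing, GC pause time flat (predicts GC pause time up, not GC pause time flat)
(C) lock contention on hot path — accounts for every observation (error rate up via GC pause time flat → error rate up)
(D) stale cache poisoning — fails on error rate up, open file descriptors growing, GC pause time flat (predicts GC pause time up, not GC pause time flat)
Only (C) is consistent with every observation.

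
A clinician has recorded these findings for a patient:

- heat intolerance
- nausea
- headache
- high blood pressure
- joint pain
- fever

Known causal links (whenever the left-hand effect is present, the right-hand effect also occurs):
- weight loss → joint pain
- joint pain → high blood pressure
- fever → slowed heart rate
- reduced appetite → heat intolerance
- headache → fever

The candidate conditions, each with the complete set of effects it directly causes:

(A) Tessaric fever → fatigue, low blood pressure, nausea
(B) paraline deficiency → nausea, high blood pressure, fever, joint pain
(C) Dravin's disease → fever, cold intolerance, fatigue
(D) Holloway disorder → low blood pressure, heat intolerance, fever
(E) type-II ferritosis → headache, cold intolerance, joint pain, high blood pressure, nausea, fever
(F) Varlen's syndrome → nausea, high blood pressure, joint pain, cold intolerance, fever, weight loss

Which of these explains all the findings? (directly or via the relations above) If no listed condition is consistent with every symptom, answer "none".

none

Per-candidate check:
(A) Tessaric fever — heat intolerance ✗; nausea ✓; headache ✗; high blood pressure ✗; joint pain ✗; fever ✗
(B) paraline deficiency — does not account for heat intolerance, headache
(C) Dravin's disease — fails on heat intolerance, nausea, headache, high blood pressure, joint pain (predicts cold intolerance, not heat intolerance)
(D) Holloway disorder — heat intolerance ✓; nausea ✗; headache ✗; high blood pressure ✗; joint pain ✗; fever ✓
(E) type-II ferritosis — fails on heat intolerance (predicts cold intolerance, not heat intolerance)
(F) Varlen's syndrome — heat intolerance ✗; nausea ✓; headache ✗; high blood pressure ✓; joint pain ✓; fever ✓
No candidate is consistent with all observations.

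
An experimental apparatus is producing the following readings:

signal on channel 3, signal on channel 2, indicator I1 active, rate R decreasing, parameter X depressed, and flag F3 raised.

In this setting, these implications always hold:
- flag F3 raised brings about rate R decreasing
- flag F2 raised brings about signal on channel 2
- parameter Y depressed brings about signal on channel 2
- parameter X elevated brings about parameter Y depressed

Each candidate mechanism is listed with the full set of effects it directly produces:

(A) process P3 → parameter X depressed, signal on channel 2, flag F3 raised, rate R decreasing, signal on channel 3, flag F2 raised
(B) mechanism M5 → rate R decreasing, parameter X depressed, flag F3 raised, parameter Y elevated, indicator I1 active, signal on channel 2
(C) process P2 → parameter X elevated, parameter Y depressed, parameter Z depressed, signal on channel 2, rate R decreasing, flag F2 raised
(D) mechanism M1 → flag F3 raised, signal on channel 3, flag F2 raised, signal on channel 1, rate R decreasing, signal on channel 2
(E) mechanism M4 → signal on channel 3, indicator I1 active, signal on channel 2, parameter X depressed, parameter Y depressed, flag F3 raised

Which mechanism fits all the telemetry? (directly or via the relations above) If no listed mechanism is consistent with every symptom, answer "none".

Per-candidate check:
(A) process P3 — signal on channel 3 yes; signal on channel 2 yes; indicator I1 active NO; rate R decreasing yes; parameter X depressed yes; flag F3 raised yes
(B) mechanism M5 — signal on channel 3 NO; signal on channel 2 yes; indicator I1 active yes; rate R decreasing yes; parameter X depressed yes; flag F3 raised yes
(C) process P2 — signal on channel 3 NO; signal on channel 2 yes; indicator I1 active NO; rate R decreasing yes; parameter X depressed NO; flag F3 raised NO
(D) mechanism M1 — does not account for indicator I1 active, parameter X depressed
(E) mechanism M4 — accounts for every observation (rate R decreasing by flag F3 raised → rate R decreasing)
Only (E) is consistent with every observation.

E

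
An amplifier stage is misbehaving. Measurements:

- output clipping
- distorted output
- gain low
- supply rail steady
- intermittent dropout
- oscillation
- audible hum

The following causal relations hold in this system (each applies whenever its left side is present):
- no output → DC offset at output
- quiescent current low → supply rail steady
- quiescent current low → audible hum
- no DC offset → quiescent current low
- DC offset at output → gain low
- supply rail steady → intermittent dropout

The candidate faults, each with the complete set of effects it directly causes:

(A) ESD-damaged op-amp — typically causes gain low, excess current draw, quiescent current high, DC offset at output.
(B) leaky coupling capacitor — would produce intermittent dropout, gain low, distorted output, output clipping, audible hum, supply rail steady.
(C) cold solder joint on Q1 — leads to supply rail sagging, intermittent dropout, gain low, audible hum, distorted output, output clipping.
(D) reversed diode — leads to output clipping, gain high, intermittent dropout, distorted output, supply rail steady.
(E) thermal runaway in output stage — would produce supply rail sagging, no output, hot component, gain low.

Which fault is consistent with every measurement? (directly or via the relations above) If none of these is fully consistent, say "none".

none

Testing each hypothesis:
(A) ESD-damaged op-amp — does not account for output clipping, distorted output, supply rail steady, intermittent dropout, oscillation, audible hum
(B) leaky coupling capacitor — does not account for oscillation
(C) cold solder joint on Q1 — fails on supply rail steady, oscillation (predicts supply rail sagging, not supply rail steady)
(D) reversed diode — output clipping ✓; distorted output ✓; gain low ✗; supply rail steady ✓; intermittent dropout ✓; oscillation ✗; audible hum ✗
(E) thermal runaway in output stage — fails on output clipping, distorted output, supply rail steady, intermittent dropout, oscillation, audible hum (predicts supply rail sagging, not supply rail steady)
Every candidate fails on at least one observation.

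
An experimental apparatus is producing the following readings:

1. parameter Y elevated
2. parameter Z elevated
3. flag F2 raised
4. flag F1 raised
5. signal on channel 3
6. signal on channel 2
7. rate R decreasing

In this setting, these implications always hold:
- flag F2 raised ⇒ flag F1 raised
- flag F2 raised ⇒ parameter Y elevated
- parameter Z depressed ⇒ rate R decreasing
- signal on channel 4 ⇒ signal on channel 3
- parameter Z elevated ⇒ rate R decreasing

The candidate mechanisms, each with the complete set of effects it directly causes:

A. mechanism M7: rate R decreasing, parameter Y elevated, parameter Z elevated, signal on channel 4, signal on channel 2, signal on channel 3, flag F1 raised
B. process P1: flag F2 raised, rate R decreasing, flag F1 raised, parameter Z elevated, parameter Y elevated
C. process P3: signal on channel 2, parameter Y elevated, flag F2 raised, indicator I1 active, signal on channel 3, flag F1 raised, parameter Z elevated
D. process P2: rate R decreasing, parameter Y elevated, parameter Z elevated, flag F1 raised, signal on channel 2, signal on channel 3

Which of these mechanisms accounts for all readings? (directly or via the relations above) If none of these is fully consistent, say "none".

Testing each hypothesis:
(A) mechanism M7 — does not account for flag F2 raised
(B) process P1 — parameter Y elevated match; parameter Z elevated match; flag F2 raised match; flag F1 raised match; signal on channel 3 miss; signal on channel 2 miss; rate R decreasing match
(C) process P3 — accounts for every observation (rate R decreasing through parameter Z elevated → rate R decreasing)
(D) process P2 — does not account for flag F2 raised
(C) is the only candidate with no mismatches.

C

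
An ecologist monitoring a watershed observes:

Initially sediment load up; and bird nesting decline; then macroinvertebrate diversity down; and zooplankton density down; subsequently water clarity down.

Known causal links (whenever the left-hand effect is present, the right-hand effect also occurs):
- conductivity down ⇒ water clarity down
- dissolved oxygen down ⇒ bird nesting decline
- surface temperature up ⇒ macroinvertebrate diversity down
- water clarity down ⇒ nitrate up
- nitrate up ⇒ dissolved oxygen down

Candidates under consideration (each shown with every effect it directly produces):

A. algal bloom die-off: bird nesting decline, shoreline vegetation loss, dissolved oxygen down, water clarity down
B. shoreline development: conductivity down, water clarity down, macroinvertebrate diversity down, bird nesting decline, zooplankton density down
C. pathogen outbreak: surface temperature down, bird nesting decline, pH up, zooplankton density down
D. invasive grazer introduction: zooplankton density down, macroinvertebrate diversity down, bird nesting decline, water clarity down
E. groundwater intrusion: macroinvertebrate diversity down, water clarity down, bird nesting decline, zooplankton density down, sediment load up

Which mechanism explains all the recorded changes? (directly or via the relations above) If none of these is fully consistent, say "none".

Checking each candidate against the observations:
(A) algal bloom die-off — sediment load up -; bird nesting decline +; macroinvertebrate diversity down -; zooplankton density down -; water clarity down +
(B) shoreline development — sediment load up -; bird nesting decline +; macroinvertebrate diversity down +; zooplankton density down +; water clarity down +
(C) pathogen outbreak — sediment load up -; bird nesting decline +; macroinvertebrate diversity down -; zooplankton density down +; water clarity down -
(D) invasive grazer introduction — does not account for sediment load up
(E) groundwater intrusion — sediment load up +; bird nesting decline +; macroinvertebrate diversity down +; zooplankton density down +; water clarity down +
(E) alone accounts for all the evidence.

E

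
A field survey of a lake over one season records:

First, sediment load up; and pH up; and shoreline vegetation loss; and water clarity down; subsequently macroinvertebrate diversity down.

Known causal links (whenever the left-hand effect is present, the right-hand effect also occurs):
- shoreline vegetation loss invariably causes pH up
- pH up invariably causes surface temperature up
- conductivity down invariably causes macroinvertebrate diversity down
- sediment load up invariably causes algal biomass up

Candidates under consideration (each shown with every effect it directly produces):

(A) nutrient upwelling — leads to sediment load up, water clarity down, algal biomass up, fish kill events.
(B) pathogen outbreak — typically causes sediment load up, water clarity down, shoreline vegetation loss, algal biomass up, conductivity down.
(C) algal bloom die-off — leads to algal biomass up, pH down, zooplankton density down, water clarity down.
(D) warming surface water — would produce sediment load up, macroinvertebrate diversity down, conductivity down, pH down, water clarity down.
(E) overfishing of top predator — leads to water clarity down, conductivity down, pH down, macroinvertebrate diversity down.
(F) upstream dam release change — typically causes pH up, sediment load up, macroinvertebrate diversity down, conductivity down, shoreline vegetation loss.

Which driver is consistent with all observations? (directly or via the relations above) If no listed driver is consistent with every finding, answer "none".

Testing each hypothesis:
(A) nutrient upwelling — does not account for pH up, shoreline vegetation loss, macroinvertebrate diversity down
(B) pathogen outbreak — accounts for every observation (pH up via shoreline vegetation loss → pH up)
(C) algal bloom die-off — fails on sediment load up, pH up, shoreline vegetation loss, macroinvertebrate diversity down (predicts pH down, not pH up)
(D) warming surface water — fails on pH up, shoreline vegetation loss (predicts pH down, not pH up)
(E) overfishing of top predator — sediment load up NO; pH up NO; shoreline vegetation loss NO; water clarity down yes; macroinvertebrate diversity down yes
(F) upstream dam release change — does not account for water clarity down
Only (B) is consistent with every observation.

B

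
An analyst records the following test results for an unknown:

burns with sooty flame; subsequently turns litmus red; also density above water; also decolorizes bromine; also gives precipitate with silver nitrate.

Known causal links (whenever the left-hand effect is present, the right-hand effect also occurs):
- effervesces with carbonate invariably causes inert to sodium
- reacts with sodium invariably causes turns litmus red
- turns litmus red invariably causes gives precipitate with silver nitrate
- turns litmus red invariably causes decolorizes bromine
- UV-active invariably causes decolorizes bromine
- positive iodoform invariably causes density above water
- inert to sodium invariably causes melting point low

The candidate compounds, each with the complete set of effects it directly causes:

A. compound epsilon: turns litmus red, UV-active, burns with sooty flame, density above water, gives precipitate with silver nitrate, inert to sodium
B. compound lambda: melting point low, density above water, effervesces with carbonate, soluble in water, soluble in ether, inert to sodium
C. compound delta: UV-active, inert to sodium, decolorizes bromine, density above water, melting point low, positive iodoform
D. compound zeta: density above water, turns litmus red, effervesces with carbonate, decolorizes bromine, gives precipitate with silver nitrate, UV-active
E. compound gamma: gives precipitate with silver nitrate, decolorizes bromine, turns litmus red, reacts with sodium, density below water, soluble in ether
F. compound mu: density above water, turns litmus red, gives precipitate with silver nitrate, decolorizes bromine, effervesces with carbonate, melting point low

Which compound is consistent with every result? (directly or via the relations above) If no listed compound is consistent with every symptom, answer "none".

For each candidate, compare predicted effects to what was observed:
(A) compound epsilon — burns with sooty flame match; turns litmus red match; density above water match; decolorizes bromine match (through UV-active → decolorizes bromine); gives precipitate with silver nitrate match
(B) compound lambda — burns with sooty flame miss; turns litmus red miss; density above water match; decolorizes bromine miss; gives precipitate with silver nitrate miss
(C) compound delta — burns with sooty flame miss; turns litmus red miss; density above water match; decolorizes bromine match; gives precipitate with silver nitrate miss
(D) compound zeta — burns with sooty flame miss; turns litmus red match; density above water match; decolorizes bromine match; gives precipitate with silver nitrate match
(E) compound gamma — burns with sooty flame miss; turns litmus red match; density above water miss; decolorizes bromine match; gives precipitate with silver nitrate match
(F) compound mu — burns with sooty flame miss; turns litmus red match; density above water match; decolorizes bromine match; gives precipitate with silver nitrate match
(A) is the only candidate with no mismatches.

A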